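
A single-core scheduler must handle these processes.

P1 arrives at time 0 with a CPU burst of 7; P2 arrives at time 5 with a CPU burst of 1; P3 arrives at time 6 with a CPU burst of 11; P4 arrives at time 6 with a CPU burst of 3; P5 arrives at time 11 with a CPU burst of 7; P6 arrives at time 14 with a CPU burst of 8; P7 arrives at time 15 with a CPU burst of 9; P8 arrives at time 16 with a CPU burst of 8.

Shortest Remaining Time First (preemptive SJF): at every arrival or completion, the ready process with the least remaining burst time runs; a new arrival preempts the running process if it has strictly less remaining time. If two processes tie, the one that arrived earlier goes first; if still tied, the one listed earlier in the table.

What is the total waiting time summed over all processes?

Schedule: | P1 0-5 | P2 5-6 | P1 6-8 | P4 8-11 | P5 11-18 | P6 18-26 | P8 26-34 | P7 34-43 | P3 43-54 |
Completion: P1=8  P2=6  P3=54  P4=11  P5=18  P6=26  P7=43  P8=34
Turnaround (C−A): P1=8  P2=1  P3=48  P4=5  P5=7  P6=12  P7=28  P8=18
Waiting = turnaround − burst: P1=1, P2=0, P3=37, P4=2, P5=0, P6=4, P7=19, P8=10
Total waiting = 1 + 0 + 37 + 2 + 0 + 4 + 19 + 10 = 73

73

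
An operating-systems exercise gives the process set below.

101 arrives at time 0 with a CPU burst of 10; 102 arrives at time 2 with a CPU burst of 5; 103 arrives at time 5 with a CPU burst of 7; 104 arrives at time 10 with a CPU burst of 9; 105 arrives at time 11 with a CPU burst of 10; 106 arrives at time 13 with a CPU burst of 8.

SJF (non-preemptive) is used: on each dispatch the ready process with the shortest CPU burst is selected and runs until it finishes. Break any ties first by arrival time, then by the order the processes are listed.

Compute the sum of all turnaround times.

124

Schedule: | 101 0-10 | 102 10-15 | 103 15-22 | 106 22-30 | 104 30-39 | 105 39-49 |
Completion: 101=10  102=15  103=22  104=39  105=49  106=30
Turnaround = completion − arrival: 101=10, 102=13, 103=17, 104=29, 105=38, 106=17
Total turnaround = 10 + 13 + 17 + 29 + 38 + 17 = 124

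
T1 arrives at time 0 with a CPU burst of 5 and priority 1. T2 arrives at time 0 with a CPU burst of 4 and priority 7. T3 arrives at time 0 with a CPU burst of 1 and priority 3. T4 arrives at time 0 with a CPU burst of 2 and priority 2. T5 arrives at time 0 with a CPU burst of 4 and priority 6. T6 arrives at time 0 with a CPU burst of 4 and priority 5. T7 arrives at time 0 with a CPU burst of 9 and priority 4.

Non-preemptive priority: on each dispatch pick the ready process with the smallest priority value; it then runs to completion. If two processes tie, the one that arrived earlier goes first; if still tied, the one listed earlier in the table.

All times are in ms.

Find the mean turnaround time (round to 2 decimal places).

Schedule: | T1 0-5 | T4 5-7 | T3 7-8 | T7 8-17 | T6 17-21 | T5 21-25 | T2 25-29 |
Completion: T1=5  T2=29  T3=8  T4=7  T5=25  T6=21  T7=17
Turnaround times: T1=5, T2=29, T3=8, T4=7, T5=25, T6=21, T7=17
Average turnaround = (5+29+8+7+25+21+17) / 7 = 112/7 = 16.00

16.00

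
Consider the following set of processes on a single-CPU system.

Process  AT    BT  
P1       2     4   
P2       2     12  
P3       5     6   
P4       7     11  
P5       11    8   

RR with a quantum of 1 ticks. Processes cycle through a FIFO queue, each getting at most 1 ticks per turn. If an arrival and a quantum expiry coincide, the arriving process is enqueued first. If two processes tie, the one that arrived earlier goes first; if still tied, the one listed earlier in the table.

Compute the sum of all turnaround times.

Timeline: | idle 0-2 | P1 2-3 | P2 3-4 | P1 4-5 | P2 5-6 | P3 6-7 | P1 7-8 | P2 8-9 | P4 9-10 | P3 10-11 | P1 11-12 | P2 12-13 | P4 13-14 | P5 14-15 | P3 15-16 | P2 16-17 | P4 17-18 | P5 18-19 | P3 19-20 | P2 20-21 | P4 21-22 | P5 22-23 | P3 23-24 | P2 24-25 | P4 25-26 | P5 26-27 | P3 27-28 | P2 28-29 | P4 29-30 | P5 30-31 | P2 31-32 | P4 32-33 | P5 33-34 | P2 34-35 | P4 35-36 | P5 36-37 | P2 37-38 | P4 38-39 | P5 39-40 | P2 40-41 | P4 41-43 |
Completion: P1=12  P2=41  P3=28  P4=43  P5=40
Turnaround (C−A): P1=10  P2=39  P3=23  P4=36  P5=29
Turnaround = completion − arrival: P1=10, P2=39, P3=23, P4=36, P5=29
Total turnaround = 10 + 39 + 23 + 36 + 29 = 137

137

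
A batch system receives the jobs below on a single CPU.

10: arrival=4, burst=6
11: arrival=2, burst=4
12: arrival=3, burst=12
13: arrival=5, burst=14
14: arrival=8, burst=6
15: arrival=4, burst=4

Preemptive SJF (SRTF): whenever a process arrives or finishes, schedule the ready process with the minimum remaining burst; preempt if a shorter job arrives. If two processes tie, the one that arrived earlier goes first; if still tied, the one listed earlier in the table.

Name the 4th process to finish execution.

Gantt: | idle 0-2 | 11 2-6 | 15 6-10 | 10 10-16 | 14 16-22 | 12 22-34 | 13 34-48 |
Completion: 10=16  11=6  12=34  13=48  14=22  15=10
Finish order: 11 → 15 → 10 → 14 → 12 → 13

14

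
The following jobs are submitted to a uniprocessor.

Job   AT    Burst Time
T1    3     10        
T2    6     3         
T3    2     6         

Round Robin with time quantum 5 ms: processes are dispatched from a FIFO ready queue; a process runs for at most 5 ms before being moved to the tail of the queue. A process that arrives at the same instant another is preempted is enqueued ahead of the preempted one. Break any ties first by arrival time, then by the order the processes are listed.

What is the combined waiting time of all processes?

Schedule: | idle 0-2 | T3 2-7 | T1 7-12 | T2 12-15 | T3 15-16 | T1 16-21 |
Completion: T1=21  T2=15  T3=16
Turnaround (C−A): T1=18  T2=9  T3=14
Waiting = turnaround − burst: T1=8, T2=6, T3=8
Total waiting = 8 + 6 + 8 = 22

22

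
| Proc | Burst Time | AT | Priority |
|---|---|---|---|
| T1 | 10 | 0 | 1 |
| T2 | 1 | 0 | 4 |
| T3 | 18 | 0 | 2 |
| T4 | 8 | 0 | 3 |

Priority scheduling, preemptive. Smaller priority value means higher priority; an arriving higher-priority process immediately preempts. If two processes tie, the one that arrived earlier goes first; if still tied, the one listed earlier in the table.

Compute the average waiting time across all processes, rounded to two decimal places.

Schedule: | T1 0-10 | T3 10-28 | T4 28-36 | T2 36-37 |
Completion: T1=10  T2=37  T3=28  T4=36
Turnaround (C−A): T1=10  T2=37  T3=28  T4=36
Waiting times: T1=0, T2=36, T3=10, T4=28
Average waiting = (0+36+10+28) / 4 = 74/4 = 18.50

18.50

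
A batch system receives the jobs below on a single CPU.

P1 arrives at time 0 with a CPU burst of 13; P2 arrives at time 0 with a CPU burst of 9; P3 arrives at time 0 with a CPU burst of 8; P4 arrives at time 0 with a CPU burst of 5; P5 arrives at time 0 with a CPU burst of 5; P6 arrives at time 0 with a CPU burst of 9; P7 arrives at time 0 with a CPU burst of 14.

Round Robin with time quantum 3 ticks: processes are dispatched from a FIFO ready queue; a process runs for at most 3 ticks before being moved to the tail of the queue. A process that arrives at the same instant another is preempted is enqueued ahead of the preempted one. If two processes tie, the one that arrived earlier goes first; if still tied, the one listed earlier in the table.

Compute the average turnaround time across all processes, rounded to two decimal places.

Gantt: | P1 0-3 | P2 3-6 | P3 6-9 | P4 9-12 | P5 12-15 | P6 15-18 | P7 18-21 | P1 21-24 | P2 24-27 | P3 27-30 | P4 30-32 | P5 32-34 | P6 34-37 | P7 37-40 | P1 40-43 | P2 43-46 | P3 46-48 | P6 48-51 | P7 51-54 | P1 54-57 | P7 57-60 | P1 60-61 | P7 61-63 |
Completion: P1=61  P2=46  P3=48  P4=32  P5=34  P6=51  P7=63
Turnaround times: P1=61, P2=46, P3=48, P4=32, P5=34, P6=51, P7=63
Average turnaround = (61+46+48+32+34+51+63) / 7 = 335/7 = 47.86

47.86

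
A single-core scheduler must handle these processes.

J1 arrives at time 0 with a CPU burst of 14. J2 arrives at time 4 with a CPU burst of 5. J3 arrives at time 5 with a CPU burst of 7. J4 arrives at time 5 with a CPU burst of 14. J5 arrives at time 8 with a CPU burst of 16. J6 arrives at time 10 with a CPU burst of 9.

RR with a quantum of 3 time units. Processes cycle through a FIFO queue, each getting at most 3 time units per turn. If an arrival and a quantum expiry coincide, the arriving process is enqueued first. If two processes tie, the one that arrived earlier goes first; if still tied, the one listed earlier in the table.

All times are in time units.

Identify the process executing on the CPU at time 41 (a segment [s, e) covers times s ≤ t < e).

J3

Schedule: | J1 0-6 | J2 6-9 | J3 9-12 | J4 12-15 | J1 15-18 | J5 18-21 | J2 21-23 | J6 23-26 | J3 26-29 | J4 29-32 | J1 32-35 | J5 35-38 | J6 38-41 | J3 41-42 | J4 42-45 | J1 45-47 | J5 47-50 | J6 50-53 | J4 53-56 | J5 56-59 | J4 59-61 | J5 61-65 |
Completion: J1=47  J2=23  J3=42  J4=61  J5=65  J6=53
Turnaround (C−A): J1=47  J2=19  J3=37  J4=56  J5=57  J6=43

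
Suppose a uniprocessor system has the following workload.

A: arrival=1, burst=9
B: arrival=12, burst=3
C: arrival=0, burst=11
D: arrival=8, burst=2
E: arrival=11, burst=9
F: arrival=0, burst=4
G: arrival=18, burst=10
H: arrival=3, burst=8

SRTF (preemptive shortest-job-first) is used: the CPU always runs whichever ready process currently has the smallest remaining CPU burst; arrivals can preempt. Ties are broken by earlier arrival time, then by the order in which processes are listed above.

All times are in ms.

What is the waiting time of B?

Gantt: | F 0-4 | H 4-8 | D 8-10 | H 10-14 | B 14-17 | A 17-26 | E 26-35 | G 35-45 | C 45-56 |
Completion: A=26  B=17  C=56  D=10  E=35  F=4  G=45  H=14
Waiting(B) = turnaround − burst = 5 − 3 = 2

2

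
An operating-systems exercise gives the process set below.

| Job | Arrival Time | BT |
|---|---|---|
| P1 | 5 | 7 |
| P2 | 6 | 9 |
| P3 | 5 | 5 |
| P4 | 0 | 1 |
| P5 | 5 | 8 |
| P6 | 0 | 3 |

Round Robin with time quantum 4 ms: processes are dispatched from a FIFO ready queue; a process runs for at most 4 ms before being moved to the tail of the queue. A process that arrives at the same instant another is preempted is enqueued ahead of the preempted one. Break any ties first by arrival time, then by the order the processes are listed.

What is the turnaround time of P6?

Timeline: | P4 0-1 | P6 1-4 | idle 4-5 | P1 5-9 | P3 9-13 | P5 13-17 | P2 17-21 | P1 21-24 | P3 24-25 | P5 25-29 | P2 29-34 |
Completion: P1=24  P2=34  P3=25  P4=1  P5=29  P6=4
Turnaround (C−A): P1=19  P2=28  P3=20  P4=1  P5=24  P6=4
Turnaround(P6) = completion − arrival = 4 − 0 = 4

4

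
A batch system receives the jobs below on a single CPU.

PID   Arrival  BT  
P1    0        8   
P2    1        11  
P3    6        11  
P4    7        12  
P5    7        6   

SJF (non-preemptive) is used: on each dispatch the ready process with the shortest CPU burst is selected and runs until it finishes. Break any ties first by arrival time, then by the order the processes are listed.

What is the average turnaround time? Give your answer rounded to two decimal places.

Schedule: | P1 0-8 | P5 8-14 | P2 14-25 | P3 25-36 | P4 36-48 |
Completion: P1=8  P2=25  P3=36  P4=48  P5=14
Turnaround (C−A): P1=8  P2=24  P3=30  P4=41  P5=7
Turnaround times: P1=8, P2=24, P3=30, P4=41, P5=7
Average turnaround = (8+24+30+41+7) / 5 = 110/5 = 22.00

22.00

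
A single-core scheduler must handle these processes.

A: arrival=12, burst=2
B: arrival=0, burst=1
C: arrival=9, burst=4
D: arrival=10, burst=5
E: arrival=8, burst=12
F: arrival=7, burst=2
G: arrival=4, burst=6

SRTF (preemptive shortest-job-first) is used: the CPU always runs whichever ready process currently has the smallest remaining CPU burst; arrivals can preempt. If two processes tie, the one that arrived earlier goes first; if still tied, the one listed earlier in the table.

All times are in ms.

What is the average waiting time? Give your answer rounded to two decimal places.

Timeline: | B 0-1 | idle 1-4 | G 4-7 | F 7-9 | G 9-12 | A 12-14 | C 14-18 | D 18-23 | E 23-35 |
Completion: A=14  B=1  C=18  D=23  E=35  F=9  G=12
Turnaround (C−A): A=2  B=1  C=9  D=13  E=27  F=2  G=8
Waiting times: A=0, B=0, C=5, D=8, E=15, F=0, G=2
Average waiting = (0+0+5+8+15+0+2) / 7 = 30/7 = 4.29

4.29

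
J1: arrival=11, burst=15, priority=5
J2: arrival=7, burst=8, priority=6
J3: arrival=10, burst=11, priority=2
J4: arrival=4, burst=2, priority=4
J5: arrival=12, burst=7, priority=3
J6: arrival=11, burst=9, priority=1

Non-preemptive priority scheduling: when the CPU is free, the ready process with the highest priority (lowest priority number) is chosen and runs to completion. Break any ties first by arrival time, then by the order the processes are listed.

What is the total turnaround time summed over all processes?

124

Gantt: | idle 0-4 | J4 4-6 | idle 6-7 | J2 7-15 | J6 15-24 | J3 24-35 | J5 35-42 | J1 42-57 |
Completion: J1=57  J2=15  J3=35  J4=6  J5=42  J6=24
Turnaround (C−A): J1=46  J2=8  J3=25  J4=2  J5=30  J6=13
Turnaround = completion − arrival: J1=46, J2=8, J3=25, J4=2, J5=30, J6=13
Total turnaround = 46 + 8 + 25 + 2 + 30 + 13 = 124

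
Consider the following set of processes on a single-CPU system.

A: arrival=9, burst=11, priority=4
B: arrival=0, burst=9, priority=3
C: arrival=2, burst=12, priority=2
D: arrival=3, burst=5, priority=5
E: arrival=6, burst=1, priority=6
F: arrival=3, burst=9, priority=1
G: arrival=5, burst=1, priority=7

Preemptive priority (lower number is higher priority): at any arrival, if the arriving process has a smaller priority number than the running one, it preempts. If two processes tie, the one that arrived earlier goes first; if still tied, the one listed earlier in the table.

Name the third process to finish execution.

Schedule: | B 0-2 | C 2-3 | F 3-12 | C 12-23 | B 23-30 | A 30-41 | D 41-46 | E 46-47 | G 47-48 |
Completion: A=41  B=30  C=23  D=46  E=47  F=12  G=48
Finish order: F → C → B → A → D → E → G

B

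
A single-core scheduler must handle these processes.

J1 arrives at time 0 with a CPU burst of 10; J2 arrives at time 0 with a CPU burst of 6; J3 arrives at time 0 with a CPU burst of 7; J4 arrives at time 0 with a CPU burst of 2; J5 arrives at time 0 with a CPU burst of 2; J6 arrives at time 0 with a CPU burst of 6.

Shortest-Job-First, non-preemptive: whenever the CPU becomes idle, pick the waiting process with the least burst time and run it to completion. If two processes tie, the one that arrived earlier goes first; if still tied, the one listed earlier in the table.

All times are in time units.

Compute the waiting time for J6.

10

Gantt: | J4 0-2 | J5 2-4 | J2 4-10 | J6 10-16 | J3 16-23 | J1 23-33 |
Completion: J1=33  J2=10  J3=23  J4=2  J5=4  J6=16
Waiting(J6) = turnaround − burst = 16 − 6 = 10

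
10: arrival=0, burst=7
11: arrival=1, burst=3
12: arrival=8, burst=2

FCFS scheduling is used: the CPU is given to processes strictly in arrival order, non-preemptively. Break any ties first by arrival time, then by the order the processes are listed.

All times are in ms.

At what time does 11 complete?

10

Schedule: | 10 0-7 | 11 7-10 | 12 10-12 |
Completion: 10=7  11=10  12=12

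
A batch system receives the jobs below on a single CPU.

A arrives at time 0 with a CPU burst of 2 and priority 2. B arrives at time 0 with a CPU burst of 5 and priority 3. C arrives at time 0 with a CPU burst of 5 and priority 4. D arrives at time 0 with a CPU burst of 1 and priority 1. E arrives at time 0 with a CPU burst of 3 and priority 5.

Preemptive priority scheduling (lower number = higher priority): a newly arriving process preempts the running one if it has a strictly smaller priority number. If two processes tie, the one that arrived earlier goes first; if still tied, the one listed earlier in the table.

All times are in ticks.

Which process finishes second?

A

Gantt: | D 0-1 | A 1-3 | B 3-8 | C 8-13 | E 13-16 |
Completion: A=3  B=8  C=13  D=1  E=16
Turnaround (C−A): A=3  B=8  C=13  D=1  E=16
Finish order: D → A → B → C → E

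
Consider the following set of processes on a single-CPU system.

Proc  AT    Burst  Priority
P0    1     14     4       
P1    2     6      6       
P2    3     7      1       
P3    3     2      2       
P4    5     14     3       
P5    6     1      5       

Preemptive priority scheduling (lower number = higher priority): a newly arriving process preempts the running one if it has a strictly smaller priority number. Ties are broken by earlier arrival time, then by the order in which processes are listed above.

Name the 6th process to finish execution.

P1

Timeline: | idle 0-1 | P0 1-3 | P2 3-10 | P3 10-12 | P4 12-26 | P0 26-38 | P5 38-39 | P1 39-45 |
Completion: P0=38  P1=45  P2=10  P3=12  P4=26  P5=39
Turnaround (C−A): P0=37  P1=43  P2=7  P3=9  P4=21  P5=33
Finish order: P2 → P3 → P4 → P0 → P5 → P1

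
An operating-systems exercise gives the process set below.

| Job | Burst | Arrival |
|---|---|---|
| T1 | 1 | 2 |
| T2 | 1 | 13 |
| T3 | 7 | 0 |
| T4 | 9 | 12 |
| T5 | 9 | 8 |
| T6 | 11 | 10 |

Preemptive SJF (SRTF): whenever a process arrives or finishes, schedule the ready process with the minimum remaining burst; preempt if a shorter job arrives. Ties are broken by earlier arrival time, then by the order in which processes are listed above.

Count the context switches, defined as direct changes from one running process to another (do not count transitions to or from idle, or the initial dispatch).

7

Timeline: | T3 0-2 | T1 2-3 | T3 3-8 | T5 8-13 | T2 13-14 | T5 14-18 | T4 18-27 | T6 27-38 |
Completion: T1=3  T2=14  T3=8  T4=27  T5=18  T6=38
Turnaround (C−A): T1=1  T2=1  T3=8  T4=15  T5=10  T6=28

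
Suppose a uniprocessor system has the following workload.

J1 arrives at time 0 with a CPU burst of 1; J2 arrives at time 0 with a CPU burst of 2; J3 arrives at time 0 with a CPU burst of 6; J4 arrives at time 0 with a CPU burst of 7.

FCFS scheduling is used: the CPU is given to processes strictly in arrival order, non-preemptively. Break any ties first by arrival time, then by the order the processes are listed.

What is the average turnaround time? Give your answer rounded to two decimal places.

Gantt: | J1 0-1 | J2 1-3 | J3 3-9 | J4 9-16 |
Completion: J1=1  J2=3  J3=9  J4=16
Turnaround times: J1=1, J2=3, J3=9, J4=16
Average turnaround = (1+3+9+16) / 4 = 29/4 = 7.25

7.25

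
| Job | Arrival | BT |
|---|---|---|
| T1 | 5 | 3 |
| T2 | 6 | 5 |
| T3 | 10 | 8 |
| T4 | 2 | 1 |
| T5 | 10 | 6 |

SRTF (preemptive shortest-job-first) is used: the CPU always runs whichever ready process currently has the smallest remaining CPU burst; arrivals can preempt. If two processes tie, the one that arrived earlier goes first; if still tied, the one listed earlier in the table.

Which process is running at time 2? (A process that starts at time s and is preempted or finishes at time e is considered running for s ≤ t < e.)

T4

Timeline: | idle 0-2 | T4 2-3 | idle 3-5 | T1 5-8 | T2 8-13 | T5 13-19 | T3 19-27 |
Completion: T1=8  T2=13  T3=27  T4=3  T5=19
Turnaround (C−A): T1=3  T2=7  T3=17  T4=1  T5=9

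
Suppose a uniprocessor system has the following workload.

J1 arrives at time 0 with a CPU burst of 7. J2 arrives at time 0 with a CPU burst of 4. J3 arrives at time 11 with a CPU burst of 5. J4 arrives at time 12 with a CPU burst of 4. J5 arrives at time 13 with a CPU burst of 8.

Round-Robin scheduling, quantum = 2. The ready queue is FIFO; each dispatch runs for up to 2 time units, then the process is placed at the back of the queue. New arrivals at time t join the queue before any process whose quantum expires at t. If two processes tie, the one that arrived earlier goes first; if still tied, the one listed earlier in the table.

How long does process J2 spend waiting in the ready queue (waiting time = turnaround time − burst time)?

4

Gantt: | J1 0-2 | J2 2-4 | J1 4-6 | J2 6-8 | J1 8-11 | J3 11-13 | J4 13-15 | J5 15-17 | J3 17-19 | J4 19-21 | J5 21-23 | J3 23-24 | J5 24-28 |
Completion: J1=11  J2=8  J3=24  J4=21  J5=28
Waiting(J2) = turnaround − burst = 8 − 4 = 4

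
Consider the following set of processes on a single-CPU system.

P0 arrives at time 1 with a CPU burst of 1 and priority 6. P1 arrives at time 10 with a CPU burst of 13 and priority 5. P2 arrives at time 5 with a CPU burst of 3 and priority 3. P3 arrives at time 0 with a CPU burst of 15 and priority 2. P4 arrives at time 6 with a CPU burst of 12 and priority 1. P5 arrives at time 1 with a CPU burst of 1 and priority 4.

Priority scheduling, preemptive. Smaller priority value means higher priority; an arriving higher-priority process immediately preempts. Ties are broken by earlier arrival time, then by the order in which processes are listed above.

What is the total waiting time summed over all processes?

127

Schedule: | P3 0-6 | P4 6-18 | P3 18-27 | P2 27-30 | P5 30-31 | P1 31-44 | P0 44-45 |
Completion: P0=45  P1=44  P2=30  P3=27  P4=18  P5=31
Turnaround (C−A): P0=44  P1=34  P2=25  P3=27  P4=12  P5=30
Waiting = turnaround − burst: P0=43, P1=21, P2=22, P3=12, P4=0, P5=29
Total waiting = 43 + 21 + 22 + 12 + 0 + 29 = 127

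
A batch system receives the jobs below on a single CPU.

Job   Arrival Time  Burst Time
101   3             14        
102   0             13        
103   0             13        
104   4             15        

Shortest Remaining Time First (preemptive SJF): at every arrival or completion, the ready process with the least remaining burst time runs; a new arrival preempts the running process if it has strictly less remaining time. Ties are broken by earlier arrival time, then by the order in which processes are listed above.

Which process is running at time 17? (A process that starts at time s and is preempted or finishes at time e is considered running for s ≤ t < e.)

103

Schedule: | 102 0-13 | 103 13-26 | 101 26-40 | 104 40-55 |
Completion: 101=40  102=13  103=26  104=55
Turnaround (C−A): 101=37  102=13  103=26  104=51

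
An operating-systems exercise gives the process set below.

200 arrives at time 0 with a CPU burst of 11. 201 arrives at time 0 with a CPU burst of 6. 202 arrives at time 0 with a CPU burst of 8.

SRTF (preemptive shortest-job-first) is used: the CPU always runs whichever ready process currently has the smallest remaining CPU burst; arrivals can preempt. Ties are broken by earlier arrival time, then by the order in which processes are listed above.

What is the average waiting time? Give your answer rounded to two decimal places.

6.67

Gantt: | 201 0-6 | 202 6-14 | 200 14-25 |
Completion: 200=25  201=6  202=14
Turnaround (C−A): 200=25  201=6  202=14
Waiting times: 200=14, 201=0, 202=6
Average waiting = (14+0+6) / 3 = 20/3 = 6.67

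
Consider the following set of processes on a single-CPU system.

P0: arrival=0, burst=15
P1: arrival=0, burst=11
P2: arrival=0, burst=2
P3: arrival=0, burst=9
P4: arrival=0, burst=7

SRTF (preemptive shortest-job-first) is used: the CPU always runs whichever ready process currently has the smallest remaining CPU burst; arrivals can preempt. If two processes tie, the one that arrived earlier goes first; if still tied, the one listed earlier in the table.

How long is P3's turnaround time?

18

Schedule: | P2 0-2 | P4 2-9 | P3 9-18 | P1 18-29 | P0 29-44 |
Completion: P0=44  P1=29  P2=2  P3=18  P4=9
Turnaround(P3) = completion − arrival = 18 − 0 = 18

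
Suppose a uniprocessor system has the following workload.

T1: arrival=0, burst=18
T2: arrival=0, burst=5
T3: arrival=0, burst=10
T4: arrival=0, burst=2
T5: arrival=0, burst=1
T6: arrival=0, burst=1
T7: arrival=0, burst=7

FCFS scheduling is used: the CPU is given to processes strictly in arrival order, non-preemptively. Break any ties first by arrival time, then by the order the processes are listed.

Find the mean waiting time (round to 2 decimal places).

26.00

Timeline: | T1 0-18 | T2 18-23 | T3 23-33 | T4 33-35 | T5 35-36 | T6 36-37 | T7 37-44 |
Completion: T1=18  T2=23  T3=33  T4=35  T5=36  T6=37  T7=44
Turnaround (C−A): T1=18  T2=23  T3=33  T4=35  T5=36  T6=37  T7=44
Waiting times: T1=0, T2=18, T3=23, T4=33, T5=35, T6=36, T7=37
Average waiting = (0+18+23+33+35+36+37) / 7 = 182/7 = 26.00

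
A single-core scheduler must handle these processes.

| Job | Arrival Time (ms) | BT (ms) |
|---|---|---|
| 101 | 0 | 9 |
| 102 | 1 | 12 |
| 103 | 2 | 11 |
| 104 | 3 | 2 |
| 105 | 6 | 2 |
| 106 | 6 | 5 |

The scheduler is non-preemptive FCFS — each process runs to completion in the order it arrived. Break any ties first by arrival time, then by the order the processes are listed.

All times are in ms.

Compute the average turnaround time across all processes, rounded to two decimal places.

25.83

Timeline: | 101 0-9 | 102 9-21 | 103 21-32 | 104 32-34 | 105 34-36 | 106 36-41 |
Completion: 101=9  102=21  103=32  104=34  105=36  106=41
Turnaround (C−A): 101=9  102=20  103=30  104=31  105=30  106=35
Turnaround times: 101=9, 102=20, 103=30, 104=31, 105=30, 106=35
Average turnaround = (9+20+30+31+30+35) / 6 = 155/6 = 25.83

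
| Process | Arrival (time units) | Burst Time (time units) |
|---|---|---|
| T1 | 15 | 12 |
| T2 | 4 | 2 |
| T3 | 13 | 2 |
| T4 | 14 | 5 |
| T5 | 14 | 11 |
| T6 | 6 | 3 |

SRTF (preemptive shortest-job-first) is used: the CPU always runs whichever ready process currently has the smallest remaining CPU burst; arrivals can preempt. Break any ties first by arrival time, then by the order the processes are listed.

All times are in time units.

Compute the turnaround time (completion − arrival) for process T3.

Schedule: | idle 0-4 | T2 4-6 | T6 6-9 | idle 9-13 | T3 13-15 | T4 15-20 | T5 20-31 | T1 31-43 |
Completion: T1=43  T2=6  T3=15  T4=20  T5=31  T6=9
Turnaround (C−A): T1=28  T2=2  T3=2  T4=6  T5=17  T6=3
Turnaround(T3) = completion − arrival = 15 − 13 = 2

2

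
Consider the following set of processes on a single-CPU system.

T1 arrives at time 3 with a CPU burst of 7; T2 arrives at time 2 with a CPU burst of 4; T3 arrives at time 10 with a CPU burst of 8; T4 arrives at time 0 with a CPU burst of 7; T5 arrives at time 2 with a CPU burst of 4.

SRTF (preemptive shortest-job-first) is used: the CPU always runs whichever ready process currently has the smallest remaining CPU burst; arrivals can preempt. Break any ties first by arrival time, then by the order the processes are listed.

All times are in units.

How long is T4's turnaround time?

15

Schedule: | T4 0-2 | T2 2-6 | T5 6-10 | T4 10-15 | T1 15-22 | T3 22-30 |
Completion: T1=22  T2=6  T3=30  T4=15  T5=10
Turnaround (C−A): T1=19  T2=4  T3=20  T4=15  T5=8
Turnaround(T4) = completion − arrival = 15 − 0 = 15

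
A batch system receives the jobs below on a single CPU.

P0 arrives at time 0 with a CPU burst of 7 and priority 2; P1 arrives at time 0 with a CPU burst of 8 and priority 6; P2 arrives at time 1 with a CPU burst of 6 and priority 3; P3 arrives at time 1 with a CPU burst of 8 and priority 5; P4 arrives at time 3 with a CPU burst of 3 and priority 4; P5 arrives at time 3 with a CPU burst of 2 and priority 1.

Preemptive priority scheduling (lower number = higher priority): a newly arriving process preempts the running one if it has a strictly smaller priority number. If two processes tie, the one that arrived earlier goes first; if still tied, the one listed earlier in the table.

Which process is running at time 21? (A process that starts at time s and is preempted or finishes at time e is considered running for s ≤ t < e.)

Gantt: | P0 0-3 | P5 3-5 | P0 5-9 | P2 9-15 | P4 15-18 | P3 18-26 | P1 26-34 |
Completion: P0=9  P1=34  P2=15  P3=26  P4=18  P5=5
Turnaround (C−A): P0=9  P1=34  P2=14  P3=25  P4=15  P5=2

P3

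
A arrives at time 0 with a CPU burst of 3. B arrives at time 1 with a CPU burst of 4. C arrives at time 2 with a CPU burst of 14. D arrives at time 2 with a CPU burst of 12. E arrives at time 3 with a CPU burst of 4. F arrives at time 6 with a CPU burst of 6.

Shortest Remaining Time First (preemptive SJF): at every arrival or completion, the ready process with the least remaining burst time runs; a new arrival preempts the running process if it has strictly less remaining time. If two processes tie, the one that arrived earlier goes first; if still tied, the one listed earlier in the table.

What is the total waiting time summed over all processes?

Timeline: | A 0-3 | B 3-7 | E 7-11 | F 11-17 | D 17-29 | C 29-43 |
Completion: A=3  B=7  C=43  D=29  E=11  F=17
Waiting = turnaround − burst: A=0, B=2, C=27, D=15, E=4, F=5
Total waiting = 0 + 2 + 27 + 15 + 4 + 5 = 53

53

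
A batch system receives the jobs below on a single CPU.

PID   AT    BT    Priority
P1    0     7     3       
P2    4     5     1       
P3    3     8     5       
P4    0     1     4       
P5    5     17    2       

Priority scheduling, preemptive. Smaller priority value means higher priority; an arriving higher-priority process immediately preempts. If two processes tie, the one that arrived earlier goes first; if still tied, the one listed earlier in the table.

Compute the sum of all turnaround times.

120

Schedule: | P1 0-4 | P2 4-9 | P5 9-26 | P1 26-29 | P4 29-30 | P3 30-38 |
Completion: P1=29  P2=9  P3=38  P4=30  P5=26
Turnaround (C−A): P1=29  P2=5  P3=35  P4=30  P5=21
Turnaround = completion − arrival: P1=29, P2=5, P3=35, P4=30, P5=21
Total turnaround = 29 + 5 + 35 + 30 + 21 = 120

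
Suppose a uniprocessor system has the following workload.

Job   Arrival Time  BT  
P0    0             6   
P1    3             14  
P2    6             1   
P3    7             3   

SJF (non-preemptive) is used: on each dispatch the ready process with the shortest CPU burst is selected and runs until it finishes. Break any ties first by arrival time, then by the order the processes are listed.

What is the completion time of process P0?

6

Timeline: | P0 0-6 | P2 6-7 | P3 7-10 | P1 10-24 |
Completion: P0=6  P1=24  P2=7  P3=10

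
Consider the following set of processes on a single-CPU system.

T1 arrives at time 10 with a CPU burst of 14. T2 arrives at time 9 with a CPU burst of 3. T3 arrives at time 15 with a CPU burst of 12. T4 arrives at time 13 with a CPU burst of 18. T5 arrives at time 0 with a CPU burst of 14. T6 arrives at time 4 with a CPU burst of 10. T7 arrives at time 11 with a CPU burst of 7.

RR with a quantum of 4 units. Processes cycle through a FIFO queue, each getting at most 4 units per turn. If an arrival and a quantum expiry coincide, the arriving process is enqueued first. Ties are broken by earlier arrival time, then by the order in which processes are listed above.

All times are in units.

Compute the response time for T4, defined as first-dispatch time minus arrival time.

Schedule: | T5 0-4 | T6 4-8 | T5 8-12 | T6 12-16 | T2 16-19 | T1 19-23 | T7 23-27 | T5 27-31 | T4 31-35 | T3 35-39 | T6 39-41 | T1 41-45 | T7 45-48 | T5 48-50 | T4 50-54 | T3 54-58 | T1 58-62 | T4 62-66 | T3 66-70 | T1 70-72 | T4 72-78 |
Completion: T1=72  T2=19  T3=70  T4=78  T5=50  T6=41  T7=48
Response(T4) = first start − arrival = 31 − 13 = 18

18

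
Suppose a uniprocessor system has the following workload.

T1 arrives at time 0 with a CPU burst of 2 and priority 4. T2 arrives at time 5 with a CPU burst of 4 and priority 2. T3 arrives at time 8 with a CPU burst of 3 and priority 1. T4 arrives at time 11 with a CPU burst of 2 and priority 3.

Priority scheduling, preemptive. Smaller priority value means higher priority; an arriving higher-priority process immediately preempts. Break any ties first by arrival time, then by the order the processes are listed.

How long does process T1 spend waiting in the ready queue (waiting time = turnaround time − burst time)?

0

Schedule: | T1 0-2 | idle 2-5 | T2 5-8 | T3 8-11 | T2 11-12 | T4 12-14 |
Completion: T1=2  T2=12  T3=11  T4=14
Turnaround (C−A): T1=2  T2=7  T3=3  T4=3
Waiting(T1) = turnaround − burst = 2 − 2 = 0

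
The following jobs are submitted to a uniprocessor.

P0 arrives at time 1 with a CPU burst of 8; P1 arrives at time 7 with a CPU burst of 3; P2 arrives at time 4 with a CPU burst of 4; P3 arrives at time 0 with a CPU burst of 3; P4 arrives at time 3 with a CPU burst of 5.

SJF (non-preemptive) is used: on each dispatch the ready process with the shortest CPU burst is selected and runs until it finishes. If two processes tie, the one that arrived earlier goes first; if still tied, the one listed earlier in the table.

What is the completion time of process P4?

Timeline: | P3 0-3 | P4 3-8 | P1 8-11 | P2 11-15 | P0 15-23 |
Completion: P0=23  P1=11  P2=15  P3=3  P4=8

8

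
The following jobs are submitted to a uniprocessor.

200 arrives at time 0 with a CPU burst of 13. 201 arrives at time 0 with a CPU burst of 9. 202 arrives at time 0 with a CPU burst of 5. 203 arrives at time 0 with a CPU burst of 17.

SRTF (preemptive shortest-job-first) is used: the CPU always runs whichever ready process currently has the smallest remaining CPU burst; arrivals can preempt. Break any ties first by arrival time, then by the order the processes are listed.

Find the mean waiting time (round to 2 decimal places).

11.50

Timeline: | 202 0-5 | 201 5-14 | 200 14-27 | 203 27-44 |
Completion: 200=27  201=14  202=5  203=44
Turnaround (C−A): 200=27  201=14  202=5  203=44
Waiting times: 200=14, 201=5, 202=0, 203=27
Average waiting = (14+5+0+27) / 4 = 46/4 = 11.50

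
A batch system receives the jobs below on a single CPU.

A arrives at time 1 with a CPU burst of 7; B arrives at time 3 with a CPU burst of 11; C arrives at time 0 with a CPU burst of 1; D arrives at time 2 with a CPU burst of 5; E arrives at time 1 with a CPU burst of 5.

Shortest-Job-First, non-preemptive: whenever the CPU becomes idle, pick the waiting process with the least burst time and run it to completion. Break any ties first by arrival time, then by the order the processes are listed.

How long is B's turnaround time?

26

Timeline: | C 0-1 | E 1-6 | D 6-11 | A 11-18 | B 18-29 |
Completion: A=18  B=29  C=1  D=11  E=6
Turnaround (C−A): A=17  B=26  C=1  D=9  E=5
Turnaround(B) = completion − arrival = 29 − 3 = 26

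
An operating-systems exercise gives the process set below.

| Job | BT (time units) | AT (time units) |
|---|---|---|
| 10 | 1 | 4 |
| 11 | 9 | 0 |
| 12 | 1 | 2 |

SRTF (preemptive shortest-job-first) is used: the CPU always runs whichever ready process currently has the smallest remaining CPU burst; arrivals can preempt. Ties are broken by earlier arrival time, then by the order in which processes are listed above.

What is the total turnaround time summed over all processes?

Timeline: | 11 0-2 | 12 2-3 | 11 3-4 | 10 4-5 | 11 5-11 |
Completion: 10=5  11=11  12=3
Turnaround (C−A): 10=1  11=11  12=1
Turnaround = completion − arrival: 10=1, 11=11, 12=1
Total turnaround = 1 + 11 + 1 = 13

13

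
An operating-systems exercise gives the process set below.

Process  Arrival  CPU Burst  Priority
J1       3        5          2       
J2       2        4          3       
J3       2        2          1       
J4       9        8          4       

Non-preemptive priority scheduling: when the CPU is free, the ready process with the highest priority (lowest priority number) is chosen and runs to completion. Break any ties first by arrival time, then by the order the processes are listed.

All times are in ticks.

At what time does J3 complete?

4

Timeline: | idle 0-2 | J3 2-4 | J1 4-9 | J2 9-13 | J4 13-21 |
Completion: J1=9  J2=13  J3=4  J4=21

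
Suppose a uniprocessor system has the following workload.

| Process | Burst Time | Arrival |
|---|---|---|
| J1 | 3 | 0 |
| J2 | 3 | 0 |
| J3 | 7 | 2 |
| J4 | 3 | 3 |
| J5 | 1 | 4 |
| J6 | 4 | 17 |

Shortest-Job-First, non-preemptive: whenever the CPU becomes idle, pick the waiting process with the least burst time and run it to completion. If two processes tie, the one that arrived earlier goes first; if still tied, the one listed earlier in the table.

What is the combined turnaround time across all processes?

38

Schedule: | J1 0-3 | J2 3-6 | J5 6-7 | J4 7-10 | J3 10-17 | J6 17-21 |
Completion: J1=3  J2=6  J3=17  J4=10  J5=7  J6=21
Turnaround = completion − arrival: J1=3, J2=6, J3=15, J4=7, J5=3, J6=4
Total turnaround = 3 + 6 + 15 + 7 + 3 + 4 = 38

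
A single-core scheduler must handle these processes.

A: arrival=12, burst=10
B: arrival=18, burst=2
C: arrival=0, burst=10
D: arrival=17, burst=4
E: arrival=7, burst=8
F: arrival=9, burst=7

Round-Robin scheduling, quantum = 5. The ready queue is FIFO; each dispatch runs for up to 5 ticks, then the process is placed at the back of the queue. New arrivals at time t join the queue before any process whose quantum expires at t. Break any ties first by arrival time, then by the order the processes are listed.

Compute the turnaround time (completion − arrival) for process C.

Schedule: | C 0-10 | E 10-15 | F 15-20 | A 20-25 | E 25-28 | D 28-32 | B 32-34 | F 34-36 | A 36-41 |
Completion: A=41  B=34  C=10  D=32  E=28  F=36
Turnaround(C) = completion − arrival = 10 − 0 = 10

10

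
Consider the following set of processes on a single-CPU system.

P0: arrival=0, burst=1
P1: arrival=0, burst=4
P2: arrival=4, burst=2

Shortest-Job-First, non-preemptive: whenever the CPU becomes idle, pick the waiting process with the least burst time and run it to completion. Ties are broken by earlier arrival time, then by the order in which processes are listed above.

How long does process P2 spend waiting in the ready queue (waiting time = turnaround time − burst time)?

Gantt: | P0 0-1 | P1 1-5 | P2 5-7 |
Completion: P0=1  P1=5  P2=7
Turnaround (C−A): P0=1  P1=5  P2=3
Waiting(P2) = turnaround − burst = 3 − 2 = 1

1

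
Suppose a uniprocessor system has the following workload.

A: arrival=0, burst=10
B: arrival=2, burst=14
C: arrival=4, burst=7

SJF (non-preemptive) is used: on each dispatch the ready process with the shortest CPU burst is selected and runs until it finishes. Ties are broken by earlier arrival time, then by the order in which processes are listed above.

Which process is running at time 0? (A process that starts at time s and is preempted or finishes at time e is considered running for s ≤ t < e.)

A

Schedule: | A 0-10 | C 10-17 | B 17-31 |
Completion: A=10  B=31  C=17
Turnaround (C−A): A=10  B=29  C=13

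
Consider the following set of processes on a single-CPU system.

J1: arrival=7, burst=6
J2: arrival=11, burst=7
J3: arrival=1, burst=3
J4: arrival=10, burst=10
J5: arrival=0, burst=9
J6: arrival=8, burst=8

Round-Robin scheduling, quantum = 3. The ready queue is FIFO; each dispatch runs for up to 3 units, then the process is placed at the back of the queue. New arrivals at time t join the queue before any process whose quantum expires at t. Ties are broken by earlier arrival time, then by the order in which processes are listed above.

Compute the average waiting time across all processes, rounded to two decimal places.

15.67

Schedule: | J5 0-3 | J3 3-6 | J5 6-9 | J1 9-12 | J6 12-15 | J5 15-18 | J4 18-21 | J2 21-24 | J1 24-27 | J6 27-30 | J4 30-33 | J2 33-36 | J6 36-38 | J4 38-41 | J2 41-42 | J4 42-43 |
Completion: J1=27  J2=42  J3=6  J4=43  J5=18  J6=38
Turnaround (C−A): J1=20  J2=31  J3=5  J4=33  J5=18  J6=30
Waiting times: J1=14, J2=24, J3=2, J4=23, J5=9, J6=22
Average waiting = (14+24+2+23+9+22) / 6 = 94/6 = 15.67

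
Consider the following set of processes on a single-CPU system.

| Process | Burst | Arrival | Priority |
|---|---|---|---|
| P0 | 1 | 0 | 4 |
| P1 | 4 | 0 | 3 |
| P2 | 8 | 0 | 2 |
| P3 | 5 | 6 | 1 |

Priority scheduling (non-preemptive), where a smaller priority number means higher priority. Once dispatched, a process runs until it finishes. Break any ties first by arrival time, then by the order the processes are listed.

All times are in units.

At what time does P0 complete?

18

Timeline: | P2 0-8 | P3 8-13 | P1 13-17 | P0 17-18 |
Completion: P0=18  P1=17  P2=8  P3=13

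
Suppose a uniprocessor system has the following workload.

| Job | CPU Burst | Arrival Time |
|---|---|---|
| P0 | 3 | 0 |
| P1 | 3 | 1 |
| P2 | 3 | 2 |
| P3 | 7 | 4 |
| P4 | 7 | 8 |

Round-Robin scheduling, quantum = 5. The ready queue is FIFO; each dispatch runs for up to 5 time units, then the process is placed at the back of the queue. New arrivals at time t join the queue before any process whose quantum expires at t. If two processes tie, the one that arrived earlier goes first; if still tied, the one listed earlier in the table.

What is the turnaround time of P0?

3

Timeline: | P0 0-3 | P1 3-6 | P2 6-9 | P3 9-14 | P4 14-19 | P3 19-21 | P4 21-23 |
Completion: P0=3  P1=6  P2=9  P3=21  P4=23
Turnaround (C−A): P0=3  P1=5  P2=7  P3=17  P4=15
Turnaround(P0) = completion − arrival = 3 − 0 = 3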